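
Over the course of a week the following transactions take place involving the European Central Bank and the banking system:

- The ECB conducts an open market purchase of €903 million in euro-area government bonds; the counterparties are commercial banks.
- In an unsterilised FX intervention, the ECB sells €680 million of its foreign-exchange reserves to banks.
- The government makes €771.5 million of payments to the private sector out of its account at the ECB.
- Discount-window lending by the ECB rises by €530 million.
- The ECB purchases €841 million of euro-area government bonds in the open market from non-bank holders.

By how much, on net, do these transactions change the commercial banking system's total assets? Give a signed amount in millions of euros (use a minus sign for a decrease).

OMO purchase (from banks) €903 million: just an asset swap on bank balance sheets → 0.
FX sale €680 million: just an asset swap on bank balance sheets → 0.
Government spending €771.5 million: bank balance sheets expand → +€771.5M.
Discount-window loan €530 million: bank balance sheets expand → +€530M.
Asset purchase (from non-banks) €841 million: bank balance sheets expand → +€841M.
Net: 0 + 0 + 771.5 + 530 + 841 = +€2142.5 million.

+€2142.5 million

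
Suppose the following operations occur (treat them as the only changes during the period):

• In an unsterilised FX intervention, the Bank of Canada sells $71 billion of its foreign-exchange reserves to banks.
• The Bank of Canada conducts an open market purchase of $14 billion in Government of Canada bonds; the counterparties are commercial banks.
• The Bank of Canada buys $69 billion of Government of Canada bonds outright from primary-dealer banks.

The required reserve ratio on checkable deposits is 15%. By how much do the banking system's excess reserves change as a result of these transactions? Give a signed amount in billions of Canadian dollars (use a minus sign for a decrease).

FX sale $71 billion: reserves −$71B, deposits 0.
OMO purchase (from banks) $14 billion: reserves +$14B, deposits 0.
OMO purchase (from banks) $69 billion: reserves +$69B, deposits 0.
Totals: Δreserves = +$12B, Δdeposits = 0.
Δrequired reserves = 15% × 0 = 0.
Δexcess reserves = Δreserves − Δrequired = +$12B − (0) = +$12 billion.

+$12 billion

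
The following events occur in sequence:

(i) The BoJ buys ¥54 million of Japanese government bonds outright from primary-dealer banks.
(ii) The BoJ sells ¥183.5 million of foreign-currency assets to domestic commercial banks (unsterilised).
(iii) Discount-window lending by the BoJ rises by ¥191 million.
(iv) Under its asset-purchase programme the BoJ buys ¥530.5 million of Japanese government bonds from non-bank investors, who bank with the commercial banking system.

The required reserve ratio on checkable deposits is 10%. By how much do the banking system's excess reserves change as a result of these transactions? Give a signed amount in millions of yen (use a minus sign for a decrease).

OMO purchase (from banks) ¥54 million: reserves +¥54M, deposits 0.
FX sale ¥183.5 million: reserves −¥183.5M, deposits 0.
Discount-window loan ¥191 million: reserves +¥191M, deposits 0.
Asset purchase (from non-banks) ¥530.5 million: reserves +¥530.5M, deposits +¥530.5M.
Totals: Δreserves = +¥592M, Δdeposits = +¥530.5M.
Δrequired reserves = 10% × +¥530.5M = +¥53.05M.
Δexcess reserves = Δreserves − Δrequired = +¥592M − (+¥53.05M) = +¥538.95 million.

+¥538.95 million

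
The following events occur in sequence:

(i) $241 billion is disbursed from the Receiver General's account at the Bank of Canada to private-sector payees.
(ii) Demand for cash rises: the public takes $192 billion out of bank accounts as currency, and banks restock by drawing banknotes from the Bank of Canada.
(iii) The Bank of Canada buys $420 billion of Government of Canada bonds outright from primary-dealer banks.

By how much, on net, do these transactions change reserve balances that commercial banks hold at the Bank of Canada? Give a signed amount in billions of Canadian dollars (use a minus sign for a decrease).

Bank of Canada balance sheet:
  Assets:      Securities +$420B
  Liabilities: Bank reserves +$469B, Currency in circulation +$192B, Government deposits −$241B
Commercial banking system:
  Assets:      Reserves at CB +$469B, Securities −$420B
  Liabilities: Checkable deposits +$49B
So the change in reserve balances that commercial banks hold at the Bank of Canada is +$469 billion.

+$469 billion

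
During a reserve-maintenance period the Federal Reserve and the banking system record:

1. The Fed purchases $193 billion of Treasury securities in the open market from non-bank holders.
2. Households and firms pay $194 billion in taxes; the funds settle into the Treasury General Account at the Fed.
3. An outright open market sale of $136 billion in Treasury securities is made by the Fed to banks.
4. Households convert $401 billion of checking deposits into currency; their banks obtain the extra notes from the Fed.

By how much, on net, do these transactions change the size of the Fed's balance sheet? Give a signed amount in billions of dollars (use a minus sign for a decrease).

Asset purchase (from non-banks) $193 billion: a Fed asset is acquired → +$193B.
Government account inflow $194 billion: only the composition of liabilities changes → 0.
OMO sale (to banks) $136 billion: a Fed asset is shed → −$136B.
Currency withdrawal $401 billion: only the composition of liabilities changes → 0.
Net: 193 + 0 − 136 + 0 = +$57 billion.

+$57 billion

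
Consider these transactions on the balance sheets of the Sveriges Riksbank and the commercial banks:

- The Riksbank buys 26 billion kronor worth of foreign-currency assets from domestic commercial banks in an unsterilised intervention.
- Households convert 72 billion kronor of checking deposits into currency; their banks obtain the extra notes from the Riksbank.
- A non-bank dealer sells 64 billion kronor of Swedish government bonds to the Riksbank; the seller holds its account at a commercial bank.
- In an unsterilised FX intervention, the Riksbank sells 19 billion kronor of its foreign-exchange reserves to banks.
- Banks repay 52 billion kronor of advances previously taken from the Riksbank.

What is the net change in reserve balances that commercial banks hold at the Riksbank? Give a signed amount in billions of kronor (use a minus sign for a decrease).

-53 billion

FX purchase 26 billion kronor: the Riksbank pays by crediting reserve accounts → +26B.
Currency withdrawal 72 billion kronor: banks swap reserves for currency → −72B.
Asset purchase (from non-banks) 64 billion kronor: the Riksbank pays by crediting reserve accounts → +64B.
FX sale 19 billion kronor: the buying banks pay out of their reserve balances → −19B.
Discount-window repayment 52 billion kronor: repayment is debited from reserves → −52B.
Net: 26 − 72 + 64 − 19 − 52 = -53 billion.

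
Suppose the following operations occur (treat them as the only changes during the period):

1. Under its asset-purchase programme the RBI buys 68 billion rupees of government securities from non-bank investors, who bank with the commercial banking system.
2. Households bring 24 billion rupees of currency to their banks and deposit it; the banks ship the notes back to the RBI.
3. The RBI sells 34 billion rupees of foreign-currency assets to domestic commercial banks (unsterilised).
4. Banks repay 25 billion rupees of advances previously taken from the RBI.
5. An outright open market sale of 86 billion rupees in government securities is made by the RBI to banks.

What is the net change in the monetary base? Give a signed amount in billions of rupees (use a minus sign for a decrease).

Asset purchase (from non-banks) 68 billion rupees: RBI balance sheet expands → +68B.
Currency deposit 24 billion rupees: just a shift between currency and reserves — both are base money → 0.
FX sale 34 billion rupees: RBI balance sheet contracts → −34B.
Discount-window repayment 25 billion rupees: RBI balance sheet contracts → −25B.
OMO sale (to banks) 86 billion rupees: RBI balance sheet contracts → −86B.
Net: 68 + 0 − 34 − 25 − 86 = -77 billion.

-77 billion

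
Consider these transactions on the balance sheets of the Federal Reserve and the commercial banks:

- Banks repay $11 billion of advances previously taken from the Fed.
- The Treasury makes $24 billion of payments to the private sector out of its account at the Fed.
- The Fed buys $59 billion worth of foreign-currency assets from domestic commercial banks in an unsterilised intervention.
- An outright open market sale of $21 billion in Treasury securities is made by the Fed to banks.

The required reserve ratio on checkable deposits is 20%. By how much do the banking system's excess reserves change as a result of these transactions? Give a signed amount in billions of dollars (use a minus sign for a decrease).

Discount-window repayment $11 billion: reserves −$11B, deposits 0.
Government spending $24 billion: reserves +$24B, deposits +$24B.
FX purchase $59 billion: reserves +$59B, deposits 0.
OMO sale (to banks) $21 billion: reserves −$21B, deposits 0.
Totals: Δreserves = +$51B, Δdeposits = +$24B.
Δrequired reserves = 20% × +$24B = +$4.8B.
Δexcess reserves = Δreserves − Δrequired = +$51B − (+$4.8B) = +$46.2 billion.

+$46.2 billion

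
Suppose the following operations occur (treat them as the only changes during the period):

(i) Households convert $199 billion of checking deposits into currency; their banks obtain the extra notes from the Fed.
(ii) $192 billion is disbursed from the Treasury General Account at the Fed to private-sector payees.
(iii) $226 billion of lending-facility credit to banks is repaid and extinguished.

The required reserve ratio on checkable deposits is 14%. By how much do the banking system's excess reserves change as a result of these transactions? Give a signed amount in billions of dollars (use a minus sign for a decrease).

-$232.02 billion

Currency withdrawal $199 billion: reserves −$199B, deposits −$199B.
Government spending $192 billion: reserves +$192B, deposits +$192B.
Discount-window repayment $226 billion: reserves −$226B, deposits 0.
Totals: Δreserves = −$233B, Δdeposits = −$7B.
Δrequired reserves = 14% × −$7B = −$0.98B.
Δexcess reserves = Δreserves − Δrequired = −$233B − (−$0.98B) = -$232.02 billion.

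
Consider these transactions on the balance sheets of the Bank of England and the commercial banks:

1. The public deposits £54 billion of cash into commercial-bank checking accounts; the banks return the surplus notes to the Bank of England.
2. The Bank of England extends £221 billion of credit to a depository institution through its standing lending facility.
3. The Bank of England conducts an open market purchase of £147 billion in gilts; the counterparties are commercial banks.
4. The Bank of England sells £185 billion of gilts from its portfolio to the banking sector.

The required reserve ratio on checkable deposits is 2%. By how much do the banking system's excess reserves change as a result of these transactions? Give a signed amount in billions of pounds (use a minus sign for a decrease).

Currency deposit £54 billion: reserves +£54B, deposits +£54B.
Discount-window loan £221 billion: reserves +£221B, deposits 0.
OMO purchase (from banks) £147 billion: reserves +£147B, deposits 0.
OMO sale (to banks) £185 billion: reserves −£185B, deposits 0.
Totals: Δreserves = +£237B, Δdeposits = +£54B.
Δrequired reserves = 2% × +£54B = +£1.08B.
Δexcess reserves = Δreserves − Δrequired = +£237B − (+£1.08B) = +£235.92 billion.

+£235.92 billion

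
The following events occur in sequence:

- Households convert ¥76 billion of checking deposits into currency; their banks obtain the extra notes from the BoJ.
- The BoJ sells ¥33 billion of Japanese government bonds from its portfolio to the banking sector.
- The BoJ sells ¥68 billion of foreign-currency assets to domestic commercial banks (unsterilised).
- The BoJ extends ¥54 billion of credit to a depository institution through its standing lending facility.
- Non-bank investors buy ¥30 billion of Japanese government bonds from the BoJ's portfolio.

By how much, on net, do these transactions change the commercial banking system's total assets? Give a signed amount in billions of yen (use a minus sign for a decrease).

-¥52 billion

Currency withdrawal ¥76 billion: bank balance sheets shrink → −¥76B.
OMO sale (to banks) ¥33 billion: just an asset swap on bank balance sheets → 0.
FX sale ¥68 billion: just an asset swap on bank balance sheets → 0.
Discount-window loan ¥54 billion: bank balance sheets expand → +¥54B.
Asset sale (to non-banks) ¥30 billion: bank balance sheets shrink → −¥30B.
Net: −76 + 0 + 0 + 54 − 30 = -¥52 billion.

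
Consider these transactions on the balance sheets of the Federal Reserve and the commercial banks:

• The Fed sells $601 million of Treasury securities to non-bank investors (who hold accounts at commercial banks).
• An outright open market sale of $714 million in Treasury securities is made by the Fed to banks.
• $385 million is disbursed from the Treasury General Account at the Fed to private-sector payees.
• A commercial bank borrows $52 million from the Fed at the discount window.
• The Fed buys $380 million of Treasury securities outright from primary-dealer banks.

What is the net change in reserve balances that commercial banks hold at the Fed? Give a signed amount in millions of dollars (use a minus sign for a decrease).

Fed balance sheet:
  Assets:      Securities −$935M, Loans to banks +$52M
  Liabilities: Bank reserves −$498M, Government deposits −$385M
Commercial banking system:
  Assets:      Reserves at CB −$498M, Securities +$334M
  Liabilities: Checkable deposits −$216M, Borrowings from CB +$52M
So the change in reserve balances that commercial banks hold at the Fed is -$498 million.

-$498 million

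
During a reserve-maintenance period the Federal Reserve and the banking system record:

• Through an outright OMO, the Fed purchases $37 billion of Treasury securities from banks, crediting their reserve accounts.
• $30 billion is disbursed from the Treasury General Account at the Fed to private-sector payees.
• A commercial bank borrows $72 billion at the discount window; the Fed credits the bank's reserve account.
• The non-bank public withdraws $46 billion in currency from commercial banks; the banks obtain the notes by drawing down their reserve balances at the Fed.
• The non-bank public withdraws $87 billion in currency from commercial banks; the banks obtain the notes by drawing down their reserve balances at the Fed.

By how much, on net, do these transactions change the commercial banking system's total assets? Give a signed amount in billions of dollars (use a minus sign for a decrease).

-$31 billion

Fed balance sheet:
  Assets:      Securities +$37B, Loans to banks +$72B
  Liabilities: Bank reserves +$6B, Currency in circulation +$133B, Government deposits −$30B
Commercial banking system:
  Assets:      Reserves at CB +$6B, Securities −$37B
  Liabilities: Checkable deposits −$103B, Borrowings from CB +$72B
Change in total bank assets = -$31 billion.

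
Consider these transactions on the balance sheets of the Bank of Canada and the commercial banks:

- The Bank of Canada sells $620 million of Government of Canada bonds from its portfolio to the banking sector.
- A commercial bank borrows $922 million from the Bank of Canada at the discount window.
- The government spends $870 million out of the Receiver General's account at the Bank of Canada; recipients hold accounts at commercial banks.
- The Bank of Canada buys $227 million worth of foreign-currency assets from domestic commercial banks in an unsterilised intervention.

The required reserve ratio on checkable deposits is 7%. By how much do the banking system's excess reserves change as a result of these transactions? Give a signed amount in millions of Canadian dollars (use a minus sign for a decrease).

OMO sale (to banks) $620 million: reserves −$620M, deposits 0.
Discount-window loan $922 million: reserves +$922M, deposits 0.
Government spending $870 million: reserves +$870M, deposits +$870M.
FX purchase $227 million: reserves +$227M, deposits 0.
Totals: Δreserves = +$1399M, Δdeposits = +$870M.
Δrequired reserves = 7% × +$870M = +$60.9M.
Δexcess reserves = Δreserves − Δrequired = +$1399M − (+$60.9M) = +$1338.1 million.

+$1338.1 million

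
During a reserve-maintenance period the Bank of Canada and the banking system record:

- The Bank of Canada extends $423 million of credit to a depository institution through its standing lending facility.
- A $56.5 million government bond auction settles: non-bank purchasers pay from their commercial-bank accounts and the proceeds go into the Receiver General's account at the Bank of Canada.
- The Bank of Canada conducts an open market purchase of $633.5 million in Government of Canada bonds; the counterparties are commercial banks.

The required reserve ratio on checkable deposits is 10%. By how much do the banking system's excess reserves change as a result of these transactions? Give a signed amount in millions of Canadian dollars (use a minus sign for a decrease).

+$1005.65 million

Discount-window loan $423 million: reserves +$423M, deposits 0.
Government account inflow $56.5 million: reserves −$56.5M, deposits −$56.5M.
OMO purchase (from banks) $633.5 million: reserves +$633.5M, deposits 0.
Totals: Δreserves = +$1000M, Δdeposits = −$56.5M.
Δrequired reserves = 10% × −$56.5M = −$5.65M.
Δexcess reserves = Δreserves − Δrequired = +$1000M − (−$5.65M) = +$1005.65 million.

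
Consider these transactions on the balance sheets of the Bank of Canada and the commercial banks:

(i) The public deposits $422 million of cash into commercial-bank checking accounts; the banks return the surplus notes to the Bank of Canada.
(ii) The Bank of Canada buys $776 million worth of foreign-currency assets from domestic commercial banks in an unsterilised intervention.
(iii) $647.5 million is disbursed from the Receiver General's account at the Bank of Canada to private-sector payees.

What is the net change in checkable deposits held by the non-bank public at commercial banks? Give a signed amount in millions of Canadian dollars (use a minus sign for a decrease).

Bank of Canada balance sheet:
  Assets:      Foreign assets +$776M
  Liabilities: Bank reserves +$1845.5M, Currency in circulation −$422M, Government deposits −$647.5M
Commercial banking system:
  Assets:      Reserves at CB +$1845.5M, Foreign assets −$776M
  Liabilities: Checkable deposits +$1069.5M
So the change in checkable deposits held by the non-bank public at commercial banks is +$1069.5 million.

+$1069.5 million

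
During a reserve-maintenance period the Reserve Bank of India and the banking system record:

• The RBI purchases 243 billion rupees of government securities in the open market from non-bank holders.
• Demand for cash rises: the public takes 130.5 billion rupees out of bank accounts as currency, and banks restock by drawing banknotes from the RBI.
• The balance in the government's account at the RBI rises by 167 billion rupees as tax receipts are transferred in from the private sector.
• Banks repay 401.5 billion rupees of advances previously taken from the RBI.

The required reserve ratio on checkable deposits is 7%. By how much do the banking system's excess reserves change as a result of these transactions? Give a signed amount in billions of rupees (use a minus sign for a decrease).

Asset purchase (from non-banks) 243 billion rupees: reserves +243B, deposits +243B.
Currency withdrawal 130.5 billion rupees: reserves −130.5B, deposits −130.5B.
Government account inflow 167 billion rupees: reserves −167B, deposits −167B.
Discount-window repayment 401.5 billion rupees: reserves −401.5B, deposits 0.
Totals: Δreserves = −456B, Δdeposits = −54.5B.
Δrequired reserves = 7% × −54.5B = −3.815B.
Δexcess reserves = Δreserves − Δrequired = −456B − (−3.815B) = -452.185 billion.

-452.185 billion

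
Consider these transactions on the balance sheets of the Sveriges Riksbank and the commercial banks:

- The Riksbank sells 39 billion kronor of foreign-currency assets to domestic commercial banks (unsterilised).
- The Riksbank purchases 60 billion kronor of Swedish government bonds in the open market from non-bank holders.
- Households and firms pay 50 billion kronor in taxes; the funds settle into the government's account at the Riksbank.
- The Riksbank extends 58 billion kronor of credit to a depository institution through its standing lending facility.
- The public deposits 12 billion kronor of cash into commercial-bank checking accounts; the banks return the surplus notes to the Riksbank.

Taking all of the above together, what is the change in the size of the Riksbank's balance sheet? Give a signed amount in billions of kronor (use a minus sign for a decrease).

+79 billion

Riksbank balance sheet:
  Assets:      Securities +60B, Loans to banks +58B, Foreign assets −39B
  Liabilities: Bank reserves +41B, Currency in circulation −12B, Government deposits +50B
Change in total Riksbank assets = +79 billion.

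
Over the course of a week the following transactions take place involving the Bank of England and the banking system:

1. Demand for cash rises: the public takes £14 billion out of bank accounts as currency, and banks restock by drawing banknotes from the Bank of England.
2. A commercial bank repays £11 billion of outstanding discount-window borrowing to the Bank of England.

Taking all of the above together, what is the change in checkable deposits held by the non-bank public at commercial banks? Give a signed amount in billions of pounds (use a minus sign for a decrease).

Currency withdrawal £14 billion: non-bank counterparties' bank balances fall → −£14B.
Discount-window repayment £11 billion: the counterparty is a bank, so public deposits are unchanged → 0.
Net: −14 + 0 = -£14 billion.

-£14 billion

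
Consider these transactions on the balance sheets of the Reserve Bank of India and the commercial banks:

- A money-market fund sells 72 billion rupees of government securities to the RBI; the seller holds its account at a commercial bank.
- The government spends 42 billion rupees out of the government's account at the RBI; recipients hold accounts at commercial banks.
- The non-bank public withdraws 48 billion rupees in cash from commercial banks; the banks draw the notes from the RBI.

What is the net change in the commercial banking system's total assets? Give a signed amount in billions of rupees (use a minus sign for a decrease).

+66 billion

RBI balance sheet:
  Assets:      Securities +72B
  Liabilities: Bank reserves +66B, Currency in circulation +48B, Government deposits −42B
Commercial banking system:
  Assets:      Reserves at CB +66B
  Liabilities: Checkable deposits +66B
Change in total bank assets = +66 billion.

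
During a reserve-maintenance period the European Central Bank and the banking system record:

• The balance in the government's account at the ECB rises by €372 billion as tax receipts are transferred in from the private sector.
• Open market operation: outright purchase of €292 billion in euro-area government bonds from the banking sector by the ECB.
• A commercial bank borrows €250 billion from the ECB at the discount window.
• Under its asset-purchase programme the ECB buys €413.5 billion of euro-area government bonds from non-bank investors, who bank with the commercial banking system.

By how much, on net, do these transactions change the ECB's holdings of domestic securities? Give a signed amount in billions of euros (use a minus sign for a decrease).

Government account inflow €372 billion: the ECB's securities portfolio is untouched → 0.
OMO purchase (from banks) €292 billion: securities added to the ECB's portfolio → +€292B.
Discount-window loan €250 billion: the ECB's securities portfolio is untouched → 0.
Asset purchase (from non-banks) €413.5 billion: securities added to the ECB's portfolio → +€413.5B.
Net: 0 + 292 + 0 + 413.5 = +€705.5 billion.

+€705.5 billion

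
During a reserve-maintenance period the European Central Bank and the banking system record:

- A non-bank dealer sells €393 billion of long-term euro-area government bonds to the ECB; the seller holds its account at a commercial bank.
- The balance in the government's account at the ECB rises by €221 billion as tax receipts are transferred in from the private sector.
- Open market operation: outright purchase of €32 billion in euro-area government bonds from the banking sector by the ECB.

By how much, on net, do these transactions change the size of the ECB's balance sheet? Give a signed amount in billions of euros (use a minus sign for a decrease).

ECB balance sheet:
  Assets:      Securities +€425B
  Liabilities: Bank reserves +€204B, Government deposits +€221B
Change in total ECB assets = +€425 billion.

+€425 billion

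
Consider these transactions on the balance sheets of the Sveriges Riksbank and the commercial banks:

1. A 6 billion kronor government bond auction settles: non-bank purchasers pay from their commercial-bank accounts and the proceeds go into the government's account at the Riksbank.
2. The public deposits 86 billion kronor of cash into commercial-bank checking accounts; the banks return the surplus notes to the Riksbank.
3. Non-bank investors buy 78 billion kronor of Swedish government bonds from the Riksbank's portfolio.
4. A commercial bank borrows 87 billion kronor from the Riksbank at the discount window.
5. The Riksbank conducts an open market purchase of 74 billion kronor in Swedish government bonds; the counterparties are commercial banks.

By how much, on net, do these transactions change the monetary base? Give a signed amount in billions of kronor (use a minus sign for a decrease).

+77 billion

Riksbank balance sheet:
  Assets:      Securities −4B, Loans to banks +87B
  Liabilities: Bank reserves +163B, Currency in circulation −86B, Government deposits +6B
Commercial banking system:
  Assets:      Reserves at CB +163B, Securities −74B
  Liabilities: Checkable deposits +2B, Borrowings from CB +87B
Monetary base = currency + reserves: −86B + (+163B) = +77 billion.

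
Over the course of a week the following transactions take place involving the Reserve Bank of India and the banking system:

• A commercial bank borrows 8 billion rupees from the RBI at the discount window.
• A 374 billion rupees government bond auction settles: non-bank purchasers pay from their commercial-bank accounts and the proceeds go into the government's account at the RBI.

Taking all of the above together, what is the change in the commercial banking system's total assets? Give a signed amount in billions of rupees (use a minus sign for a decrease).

-366 billion

RBI balance sheet:
  Assets:      Loans to banks +8B
  Liabilities: Bank reserves −366B, Government deposits +374B
Commercial banking system:
  Assets:      Reserves at CB −366B
  Liabilities: Checkable deposits −374B, Borrowings from CB +8B
Change in total bank assets = -366 billion.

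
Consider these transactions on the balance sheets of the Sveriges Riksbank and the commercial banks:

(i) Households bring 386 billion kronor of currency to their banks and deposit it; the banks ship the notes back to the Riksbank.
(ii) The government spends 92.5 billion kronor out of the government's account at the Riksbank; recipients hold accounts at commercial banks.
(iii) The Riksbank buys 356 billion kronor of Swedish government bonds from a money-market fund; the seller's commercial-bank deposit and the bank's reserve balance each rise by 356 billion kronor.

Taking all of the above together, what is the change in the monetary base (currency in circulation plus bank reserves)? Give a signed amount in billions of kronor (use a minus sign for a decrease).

Currency deposit 386 billion kronor: just a shift between currency and reserves — both are base money → 0.
Government spending 92.5 billion kronor: a non-base liability converts back to reserves → +92.5B.
Asset purchase (from non-banks) 356 billion kronor: Riksbank balance sheet expands → +356B.
Net: 0 + 92.5 + 356 = +448.5 billion.

+448.5 billion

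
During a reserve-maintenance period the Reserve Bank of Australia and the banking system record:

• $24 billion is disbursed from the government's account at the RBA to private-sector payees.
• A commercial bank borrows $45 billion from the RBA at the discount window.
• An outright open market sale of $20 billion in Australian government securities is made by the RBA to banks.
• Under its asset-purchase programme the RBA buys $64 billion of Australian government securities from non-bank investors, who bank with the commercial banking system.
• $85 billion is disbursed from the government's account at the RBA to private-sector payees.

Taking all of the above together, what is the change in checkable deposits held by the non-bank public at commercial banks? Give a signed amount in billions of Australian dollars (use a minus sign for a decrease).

+$173 billion

Government spending $24 billion: non-bank counterparties' bank balances rise → +$24B.
Discount-window loan $45 billion: the counterparty is a bank, so public deposits are unchanged → 0.
OMO sale (to banks) $20 billion: the counterparty is a bank, so public deposits are unchanged → 0.
Asset purchase (from non-banks) $64 billion: non-bank counterparties' bank balances rise → +$64B.
Government spending $85 billion: non-bank counterparties' bank balances rise → +$85B.
Net: 24 + 0 + 0 + 64 + 85 = +$173 billion.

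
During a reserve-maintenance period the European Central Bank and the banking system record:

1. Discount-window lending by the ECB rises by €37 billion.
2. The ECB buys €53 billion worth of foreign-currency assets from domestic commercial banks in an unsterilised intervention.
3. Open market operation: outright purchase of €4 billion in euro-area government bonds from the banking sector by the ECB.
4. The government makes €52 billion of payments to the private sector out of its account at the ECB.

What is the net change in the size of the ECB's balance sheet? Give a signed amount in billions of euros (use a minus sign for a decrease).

Discount-window loan €37 billion: an ECB asset is acquired → +€37B.
FX purchase €53 billion: an ECB asset is acquired → +€53B.
OMO purchase (from banks) €4 billion: an ECB asset is acquired → +€4B.
Government spending €52 billion: only the composition of liabilities changes → 0.
Net: 37 + 53 + 4 + 0 = +€94 billion.

+€94 billion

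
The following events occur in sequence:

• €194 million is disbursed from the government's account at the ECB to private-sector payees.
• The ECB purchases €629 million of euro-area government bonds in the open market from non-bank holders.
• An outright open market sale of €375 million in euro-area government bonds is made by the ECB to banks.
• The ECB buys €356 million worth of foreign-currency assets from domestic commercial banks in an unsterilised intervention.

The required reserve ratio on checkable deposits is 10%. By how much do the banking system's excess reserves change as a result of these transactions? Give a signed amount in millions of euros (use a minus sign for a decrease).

Government spending €194 million: reserves +€194M, deposits +€194M.
Asset purchase (from non-banks) €629 million: reserves +€629M, deposits +€629M.
OMO sale (to banks) €375 million: reserves −€375M, deposits 0.
FX purchase €356 million: reserves +€356M, deposits 0.
Totals: Δreserves = +€804M, Δdeposits = +€823M.
Δrequired reserves = 10% × +€823M = +€82.3M.
Δexcess reserves = Δreserves − Δrequired = +€804M − (+€82.3M) = +€721.7 million.

+€721.7 million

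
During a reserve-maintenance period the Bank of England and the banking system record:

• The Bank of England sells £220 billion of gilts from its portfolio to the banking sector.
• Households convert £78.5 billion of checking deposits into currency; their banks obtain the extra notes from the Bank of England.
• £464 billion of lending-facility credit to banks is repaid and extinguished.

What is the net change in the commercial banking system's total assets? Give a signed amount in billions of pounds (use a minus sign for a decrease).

Bank of England balance sheet:
  Assets:      Securities −£220B, Loans to banks −£464B
  Liabilities: Bank reserves −£762.5B, Currency in circulation +£78.5B
Commercial banking system:
  Assets:      Reserves at CB −£762.5B, Securities +£220B
  Liabilities: Checkable deposits −£78.5B, Borrowings from CB −£464B
Change in total bank assets = -£542.5 billion.

-£542.5 billion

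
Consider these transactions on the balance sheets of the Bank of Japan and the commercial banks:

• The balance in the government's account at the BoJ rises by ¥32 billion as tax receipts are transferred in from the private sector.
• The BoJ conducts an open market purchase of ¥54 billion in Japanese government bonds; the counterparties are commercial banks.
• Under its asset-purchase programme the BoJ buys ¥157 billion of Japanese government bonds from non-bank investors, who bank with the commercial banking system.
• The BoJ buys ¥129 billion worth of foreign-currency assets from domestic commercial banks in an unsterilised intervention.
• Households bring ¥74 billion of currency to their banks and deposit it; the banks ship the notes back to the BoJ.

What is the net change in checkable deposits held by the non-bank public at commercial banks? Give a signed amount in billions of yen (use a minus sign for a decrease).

+¥199 billion

BoJ balance sheet:
  Assets:      Securities +¥211B, Foreign assets +¥129B
  Liabilities: Bank reserves +¥382B, Currency in circulation −¥74B, Government deposits +¥32B
Commercial banking system:
  Assets:      Reserves at CB +¥382B, Securities −¥54B, Foreign assets −¥129B
  Liabilities: Checkable deposits +¥199B
So the change in checkable deposits held by the non-bank public at commercial banks is +¥199 billion.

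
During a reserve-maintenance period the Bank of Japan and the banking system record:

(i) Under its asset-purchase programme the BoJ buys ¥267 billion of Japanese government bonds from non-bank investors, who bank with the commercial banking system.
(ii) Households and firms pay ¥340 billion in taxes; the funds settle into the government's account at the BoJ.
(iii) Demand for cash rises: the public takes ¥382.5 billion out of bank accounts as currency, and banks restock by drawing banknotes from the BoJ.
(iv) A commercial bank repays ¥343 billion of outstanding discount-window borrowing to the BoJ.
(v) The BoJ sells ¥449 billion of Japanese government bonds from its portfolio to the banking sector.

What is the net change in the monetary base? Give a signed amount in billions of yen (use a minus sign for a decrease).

Asset purchase (from non-banks) ¥267 billion: BoJ balance sheet expands → +¥267B.
Government account inflow ¥340 billion: reserves shift to a non-base liability → −¥340B.
Currency withdrawal ¥382.5 billion: just a shift between currency and reserves — both are base money → 0.
Discount-window repayment ¥343 billion: BoJ balance sheet contracts → −¥343B.
OMO sale (to banks) ¥449 billion: BoJ balance sheet contracts → −¥449B.
Net: 267 − 340 + 0 − 343 − 449 = -¥865 billion.

-¥865 billion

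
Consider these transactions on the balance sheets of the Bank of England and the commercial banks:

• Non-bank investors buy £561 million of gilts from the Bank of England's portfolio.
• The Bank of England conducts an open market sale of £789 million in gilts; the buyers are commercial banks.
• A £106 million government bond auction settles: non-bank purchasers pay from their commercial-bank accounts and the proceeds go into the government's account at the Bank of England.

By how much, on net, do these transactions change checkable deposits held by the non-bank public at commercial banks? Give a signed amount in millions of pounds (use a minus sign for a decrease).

-£667 million

Asset sale (to non-banks) £561 million: non-bank counterparties' bank balances fall → −£561M.
OMO sale (to banks) £789 million: the counterparty is a bank, so public deposits are unchanged → 0.
Government account inflow £106 million: non-bank counterparties' bank balances fall → −£106M.
Net: −561 + 0 − 106 = -£667 million.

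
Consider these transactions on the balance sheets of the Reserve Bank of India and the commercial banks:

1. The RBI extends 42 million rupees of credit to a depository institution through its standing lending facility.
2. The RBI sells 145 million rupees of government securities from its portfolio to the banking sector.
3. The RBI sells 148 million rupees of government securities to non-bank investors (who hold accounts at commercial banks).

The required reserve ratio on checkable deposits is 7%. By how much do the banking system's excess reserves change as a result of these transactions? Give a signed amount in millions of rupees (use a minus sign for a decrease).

-240.64 million

Discount-window loan 42 million rupees: reserves +42M, deposits 0.
OMO sale (to banks) 145 million rupees: reserves −145M, deposits 0.
Asset sale (to non-banks) 148 million rupees: reserves −148M, deposits −148M.
Totals: Δreserves = −251M, Δdeposits = −148M.
Δrequired reserves = 7% × −148M = −10.36M.
Δexcess reserves = Δreserves − Δrequired = −251M − (−10.36M) = -240.64 million.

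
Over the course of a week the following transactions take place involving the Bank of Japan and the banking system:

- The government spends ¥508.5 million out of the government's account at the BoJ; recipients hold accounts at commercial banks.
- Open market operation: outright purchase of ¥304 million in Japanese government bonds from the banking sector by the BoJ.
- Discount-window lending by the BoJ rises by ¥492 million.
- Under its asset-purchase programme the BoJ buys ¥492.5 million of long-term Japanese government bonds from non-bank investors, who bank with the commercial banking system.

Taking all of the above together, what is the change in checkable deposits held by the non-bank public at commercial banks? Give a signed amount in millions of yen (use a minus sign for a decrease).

Government spending ¥508.5 million: non-bank counterparties' bank balances rise → +¥508.5M.
OMO purchase (from banks) ¥304 million: the counterparty is a bank, so public deposits are unchanged → 0.
Discount-window loan ¥492 million: the counterparty is a bank, so public deposits are unchanged → 0.
Asset purchase (from non-banks) ¥492.5 million: non-bank counterparties' bank balances rise → +¥492.5M.
Net: 508.5 + 0 + 0 + 492.5 = +¥1001 million.

+¥1001 million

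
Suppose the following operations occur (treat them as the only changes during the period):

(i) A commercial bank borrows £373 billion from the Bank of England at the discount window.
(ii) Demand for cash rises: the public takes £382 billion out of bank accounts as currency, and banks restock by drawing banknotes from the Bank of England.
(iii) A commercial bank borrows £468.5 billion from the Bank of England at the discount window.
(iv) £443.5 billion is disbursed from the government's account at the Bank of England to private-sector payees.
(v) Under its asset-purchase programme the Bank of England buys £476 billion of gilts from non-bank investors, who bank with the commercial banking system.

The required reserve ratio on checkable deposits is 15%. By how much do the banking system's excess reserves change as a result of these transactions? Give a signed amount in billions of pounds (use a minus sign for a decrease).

Discount-window loan £373 billion: reserves +£373B, deposits 0.
Currency withdrawal £382 billion: reserves −£382B, deposits −£382B.
Discount-window loan £468.5 billion: reserves +£468.5B, deposits 0.
Government spending £443.5 billion: reserves +£443.5B, deposits +£443.5B.
Asset purchase (from non-banks) £476 billion: reserves +£476B, deposits +£476B.
Totals: Δreserves = +£1379B, Δdeposits = +£537.5B.
Δrequired reserves = 15% × +£537.5B = +£80.625B.
Δexcess reserves = Δreserves − Δrequired = +£1379B − (+£80.625B) = +£1298.375 billion.

+£1298.375 billion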